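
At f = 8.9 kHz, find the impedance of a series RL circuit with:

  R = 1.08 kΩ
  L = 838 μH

Step 1 — Angular frequency: ω = 2π·f = 2π·8900 = 5.592e+04 rad/s.
Step 2 — Component impedances:
  R: Z = R = 1080 Ω
  L: Z = jωL = j·5.592e+04·0.000838 = 0 + j46.86 Ω
Step 3 — Series combination: Z_total = R + L = 1080 + j46.86 Ω = 1081∠2.5° Ω.

Z = 1080 + j46.86 Ω = 1081∠2.5° Ω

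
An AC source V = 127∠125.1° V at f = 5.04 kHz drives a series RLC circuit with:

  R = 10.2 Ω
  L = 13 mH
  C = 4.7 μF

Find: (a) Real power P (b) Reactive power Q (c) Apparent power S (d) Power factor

Step 1 — Angular frequency: ω = 2π·f = 2π·5040 = 3.167e+04 rad/s.
Step 2 — Component impedances:
  R: Z = R = 10.2 Ω
  L: Z = jωL = j·3.167e+04·0.013 = 0 + j411.7 Ω
  C: Z = 1/(jωC) = -j/(ω·C) = 0 - j6.719 Ω
Step 3 — Series combination: Z_total = R + L + C = 10.2 + j405 Ω = 405.1∠88.6° Ω.
Step 4 — Source phasor: V = 127∠125.1° V = -73.03 + j103.9 V.
Step 5 — Current: I = V / Z = 0.2519 + j0.1867 A = 0.3135∠36.5° A.
Step 6 — Complex power: S = V·I* = 1.003 + j39.8 VA.
Step 7 — Real power: P = Re(S) = 1.003 W.
Step 8 — Reactive power: Q = Im(S) = 39.8 VAR.
Step 9 — Apparent power: |S| = 39.82 VA.
Step 10 — Power factor: PF = P/|S| = 0.02518 (lagging).

(a) P = 1.003 W  (b) Q = 39.8 VAR  (c) S = 39.82 VA  (d) PF = 0.02518 (lagging)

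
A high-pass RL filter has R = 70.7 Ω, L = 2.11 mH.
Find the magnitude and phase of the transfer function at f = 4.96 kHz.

Step 1 — Angular frequency: ω = 2π·4960 = 3.116e+04 rad/s.
Step 2 — Transfer function: H(jω) = jωL/(R + jωL).
Step 3 — Numerator jωL = j·65.76; denominator R + jωL = 70.7 + j65.76.
Step 4 — H = 0.4638 + j0.4987.
Step 5 — Magnitude: |H| = 0.681 (-3.3 dB); phase: φ = 47.1°.

|H| = 0.681 (-3.3 dB), φ = 47.1°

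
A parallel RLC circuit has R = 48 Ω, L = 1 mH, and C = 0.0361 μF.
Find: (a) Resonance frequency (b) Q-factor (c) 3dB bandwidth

Step 1 — Resonance: ω₀ = 1/√(LC) = 1/√(0.001·3.61e-08) = 1.664e+05 rad/s.
Step 2 — f₀ = ω₀/(2π) = 2.649e+04 Hz.
Step 3 — Parallel Q: Q = R/(ω₀L) = 48/(1.664e+05·0.001) = 0.2884.
Step 4 — Bandwidth: Δω = ω₀/Q = 5.771e+05 rad/s; BW = Δω/(2π) = 9.185e+04 Hz.

(a) f₀ = 2.649e+04 Hz  (b) Q = 0.2884  (c) BW = 9.185e+04 Hz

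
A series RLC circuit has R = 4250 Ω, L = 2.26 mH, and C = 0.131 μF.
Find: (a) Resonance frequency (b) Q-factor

Step 1 — Resonance condition Im(Z)=0 gives ω₀ = 1/√(LC).
Step 2 — ω₀ = 1/√(0.00226·1.31e-07) = 5.812e+04 rad/s.
Step 3 — f₀ = ω₀/(2π) = 9250 Hz.
Step 4 — Series Q: Q = ω₀L/R = 5.812e+04·0.00226/4250 = 0.03091.

(a) f₀ = 9250 Hz  (b) Q = 0.03091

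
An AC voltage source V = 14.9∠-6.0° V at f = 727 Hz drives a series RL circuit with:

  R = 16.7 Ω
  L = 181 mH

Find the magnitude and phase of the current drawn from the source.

Step 1 — Angular frequency: ω = 2π·f = 2π·727 = 4568 rad/s.
Step 2 — Component impedances:
  R: Z = R = 16.7 Ω
  L: Z = jωL = j·4568·0.181 = 0 + j826.8 Ω
Step 3 — Series combination: Z_total = R + L = 16.7 + j826.8 Ω = 827∠88.8° Ω.
Step 4 — Source phasor: V = 14.9∠-6.0° V = 14.82 - j1.557 V.
Step 5 — Ohm's law: I = V / Z_total = (14.82 - j1.557) / (16.7 + j826.8) = -0.001521 - j0.01795 A.
Step 6 — Convert to polar: |I| = 0.01802 A, ∠I = -94.8°.

I = 0.01802∠-94.8° A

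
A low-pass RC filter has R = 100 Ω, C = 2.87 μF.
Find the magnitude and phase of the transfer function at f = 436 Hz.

Step 1 — Angular frequency: ω = 2π·436 = 2739 rad/s.
Step 2 — Transfer function: H(jω) = 1/(1 + jωRC).
Step 3 — Denominator: 1 + jωRC = 1 + j·2739·100·2.87e-06 = 1 + j0.7862.
Step 4 — H = 0.618 - j0.4859.
Step 5 — Magnitude: |H| = 0.7861 (-2.1 dB); phase: φ = -38.2°.

|H| = 0.7861 (-2.1 dB), φ = -38.2°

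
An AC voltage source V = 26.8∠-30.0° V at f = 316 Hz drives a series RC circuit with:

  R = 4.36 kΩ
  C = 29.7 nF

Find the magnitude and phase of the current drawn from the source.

Step 1 — Angular frequency: ω = 2π·f = 2π·316 = 1985 rad/s.
Step 2 — Component impedances:
  R: Z = R = 4360 Ω
  C: Z = 1/(jωC) = -j/(ω·C) = 0 - j1.696e+04 Ω
Step 3 — Series combination: Z_total = R + C = 4360 - j1.696e+04 Ω = 1.751e+04∠-75.6° Ω.
Step 4 — Source phasor: V = 26.8∠-30.0° V = 23.21 - j13.4 V.
Step 5 — Ohm's law: I = V / Z_total = (23.21 - j13.4) / (4360 - j1.696e+04) = 0.001071 + j0.001093 A.
Step 6 — Convert to polar: |I| = 0.001531 A, ∠I = 45.6°.

I = 0.001531∠45.6° A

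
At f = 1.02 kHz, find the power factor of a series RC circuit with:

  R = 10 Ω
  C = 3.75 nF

Step 1 — Angular frequency: ω = 2π·f = 2π·1020 = 6409 rad/s.
Step 2 — Component impedances:
  R: Z = R = 10 Ω
  C: Z = 1/(jωC) = -j/(ω·C) = 0 - j4.161e+04 Ω
Step 3 — Series combination: Z_total = R + C = 10 - j4.161e+04 Ω = 4.161e+04∠-90.0° Ω.
Step 4 — Power factor: PF = cos(φ) = Re(Z)/|Z| = 10/4.161e+04 = 0.0002403.
Step 5 — Type: Im(Z) = -4.161e+04 ⇒ leading (phase φ = -90.0°).

PF = 0.0002403 (leading, φ = -90.0°)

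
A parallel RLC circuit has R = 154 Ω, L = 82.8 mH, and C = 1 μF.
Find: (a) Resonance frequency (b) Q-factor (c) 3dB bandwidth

Step 1 — Resonance: ω₀ = 1/√(LC) = 1/√(0.0828·1e-06) = 3475 rad/s.
Step 2 — f₀ = ω₀/(2π) = 553.1 Hz.
Step 3 — Parallel Q: Q = R/(ω₀L) = 154/(3475·0.0828) = 0.5352.
Step 4 — Bandwidth: Δω = ω₀/Q = 6494 rad/s; BW = Δω/(2π) = 1033 Hz.

(a) f₀ = 553.1 Hz  (b) Q = 0.5352  (c) BW = 1033 Hz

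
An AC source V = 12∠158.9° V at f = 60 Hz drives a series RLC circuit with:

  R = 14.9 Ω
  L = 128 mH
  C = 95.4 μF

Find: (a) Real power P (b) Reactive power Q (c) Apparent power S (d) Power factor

Step 1 — Angular frequency: ω = 2π·f = 2π·60 = 377 rad/s.
Step 2 — Component impedances:
  R: Z = R = 14.9 Ω
  L: Z = jωL = j·377·0.128 = 0 + j48.25 Ω
  C: Z = 1/(jωC) = -j/(ω·C) = 0 - j27.8 Ω
Step 3 — Series combination: Z_total = R + L + C = 14.9 + j20.45 Ω = 25.3∠53.9° Ω.
Step 4 — Source phasor: V = 12∠158.9° V = -11.2 + j4.32 V.
Step 5 — Current: I = V / Z = -0.1226 + j0.4582 A = 0.4743∠105.0° A.
Step 6 — Complex power: S = V·I* = 3.351 + j4.6 VA.
Step 7 — Real power: P = Re(S) = 3.351 W.
Step 8 — Reactive power: Q = Im(S) = 4.6 VAR.
Step 9 — Apparent power: |S| = 5.691 VA.
Step 10 — Power factor: PF = P/|S| = 0.5889 (lagging).

(a) P = 3.351 W  (b) Q = 4.6 VAR  (c) S = 5.691 VA  (d) PF = 0.5889 (lagging)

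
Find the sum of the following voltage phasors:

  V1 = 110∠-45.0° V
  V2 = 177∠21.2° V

Step 1 — Convert each phasor to rectangular form:
  V1 = 110·(cos(-45.0°) + j·sin(-45.0°)) = 77.78 - j77.78 V
  V2 = 177·(cos(21.2°) + j·sin(21.2°)) = 165 + j64.01 V
Step 2 — Sum components: V_total = 242.8 - j13.77 V.
Step 3 — Convert to polar: |V_total| = 243.2 V, ∠V_total = -3.2°.

V_total = 243.2∠-3.2° V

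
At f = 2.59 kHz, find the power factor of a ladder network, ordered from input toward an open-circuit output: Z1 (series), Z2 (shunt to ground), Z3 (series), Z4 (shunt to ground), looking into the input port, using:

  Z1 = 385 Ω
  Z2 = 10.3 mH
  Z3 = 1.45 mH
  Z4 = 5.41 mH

Step 1 — Angular frequency: ω = 2π·f = 2π·2590 = 1.627e+04 rad/s.
Step 2 — Component impedances:
  Z1: Z = R = 385 Ω
  Z2: Z = jωL = j·1.627e+04·0.0103 = 0 + j167.6 Ω
  Z3: Z = jωL = j·1.627e+04·0.00145 = 0 + j23.6 Ω
  Z4: Z = jωL = j·1.627e+04·0.00541 = 0 + j88.04 Ω
Step 3 — Ladder network (open output): work backward from the far end, alternating series and parallel combinations. Z_in = 385 + j67.01 Ω = 390.8∠9.9° Ω.
Step 4 — Power factor: PF = cos(φ) = Re(Z)/|Z| = 385/390.8 = 0.9852.
Step 5 — Type: Im(Z) = 67.01 ⇒ lagging (phase φ = 9.9°).

PF = 0.9852 (lagging, φ = 9.9°)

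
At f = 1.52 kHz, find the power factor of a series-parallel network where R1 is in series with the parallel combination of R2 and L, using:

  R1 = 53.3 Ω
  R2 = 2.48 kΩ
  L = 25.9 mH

Step 1 — Angular frequency: ω = 2π·f = 2π·1520 = 9550 rad/s.
Step 2 — Component impedances:
  R1: Z = R = 53.3 Ω
  R2: Z = R = 2480 Ω
  L: Z = jωL = j·9550·0.0259 = 0 + j247.4 Ω
Step 3 — Parallel branch: R2 || L = 1/(1/R2 + 1/L) = 24.43 + j244.9 Ω.
Step 4 — Series with R1: Z_total = R1 + (R2 || L) = 77.73 + j244.9 Ω = 257∠72.4° Ω.
Step 5 — Power factor: PF = cos(φ) = Re(Z)/|Z| = 77.73/257 = 0.3025.
Step 6 — Type: Im(Z) = 244.9 ⇒ lagging (phase φ = 72.4°).

PF = 0.3025 (lagging, φ = 72.4°)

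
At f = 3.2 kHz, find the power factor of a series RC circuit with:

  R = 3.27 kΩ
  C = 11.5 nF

Step 1 — Angular frequency: ω = 2π·f = 2π·3200 = 2.011e+04 rad/s.
Step 2 — Component impedances:
  R: Z = R = 3270 Ω
  C: Z = 1/(jωC) = -j/(ω·C) = 0 - j4325 Ω
Step 3 — Series combination: Z_total = R + C = 3270 - j4325 Ω = 5422∠-52.9° Ω.
Step 4 — Power factor: PF = cos(φ) = Re(Z)/|Z| = 3270/5422 = 0.6031.
Step 5 — Type: Im(Z) = -4325 ⇒ leading (phase φ = -52.9°).

PF = 0.6031 (leading, φ = -52.9°)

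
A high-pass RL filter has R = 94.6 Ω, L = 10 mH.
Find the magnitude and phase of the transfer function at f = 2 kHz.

Step 1 — Angular frequency: ω = 2π·2000 = 1.257e+04 rad/s.
Step 2 — Transfer function: H(jω) = jωL/(R + jωL).
Step 3 — Numerator jωL = j·125.7; denominator R + jωL = 94.6 + j125.7.
Step 4 — H = 0.6383 + j0.4805.
Step 5 — Magnitude: |H| = 0.7989 (-1.9 dB); phase: φ = 37.0°.

|H| = 0.7989 (-1.9 dB), φ = 37.0°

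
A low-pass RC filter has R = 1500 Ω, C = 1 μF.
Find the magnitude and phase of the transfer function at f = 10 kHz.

Step 1 — Angular frequency: ω = 2π·1e+04 = 6.283e+04 rad/s.
Step 2 — Transfer function: H(jω) = 1/(1 + jωRC).
Step 3 — Denominator: 1 + jωRC = 1 + j·6.283e+04·1500·1e-06 = 1 + j94.25.
Step 4 — H = 0.0001126 - j0.01061.
Step 5 — Magnitude: |H| = 0.01061 (-39.5 dB); phase: φ = -89.4°.

|H| = 0.01061 (-39.5 dB), φ = -89.4°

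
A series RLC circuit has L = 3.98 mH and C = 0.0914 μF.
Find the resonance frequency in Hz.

Step 1 — Resonance condition Im(Z)=0 gives ω₀ = 1/√(LC).
Step 2 — ω₀ = 1/√(0.00398·9.14e-08) = 5.243e+04 rad/s.
Step 3 — f₀ = ω₀/(2π) = 8345 Hz.

f₀ = 8345 Hz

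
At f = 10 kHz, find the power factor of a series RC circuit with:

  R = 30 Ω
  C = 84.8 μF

Step 1 — Angular frequency: ω = 2π·f = 2π·1e+04 = 6.283e+04 rad/s.
Step 2 — Component impedances:
  R: Z = R = 30 Ω
  C: Z = 1/(jωC) = -j/(ω·C) = 0 - j0.1877 Ω
Step 3 — Series combination: Z_total = R + C = 30 - j0.1877 Ω = 30∠-0.4° Ω.
Step 4 — Power factor: PF = cos(φ) = Re(Z)/|Z| = 30/30 = 1.
Step 5 — Type: Im(Z) = -0.1877 ⇒ leading (phase φ = -0.4°).

PF = 1 (leading, φ = -0.4°)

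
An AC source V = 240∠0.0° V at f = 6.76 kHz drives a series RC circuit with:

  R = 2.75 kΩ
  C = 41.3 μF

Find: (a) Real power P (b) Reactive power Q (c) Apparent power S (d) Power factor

Step 1 — Angular frequency: ω = 2π·f = 2π·6760 = 4.247e+04 rad/s.
Step 2 — Component impedances:
  R: Z = R = 2750 Ω
  C: Z = 1/(jωC) = -j/(ω·C) = 0 - j0.5701 Ω
Step 3 — Series combination: Z_total = R + C = 2750 - j0.5701 Ω = 2750∠-0.0° Ω.
Step 4 — Source phasor: V = 240∠0.0° V = 240 V.
Step 5 — Current: I = V / Z = 0.08727 + j1.809e-05 A = 0.08727∠0.0° A.
Step 6 — Complex power: S = V·I* = 20.95 - j0.004342 VA.
Step 7 — Real power: P = Re(S) = 20.95 W.
Step 8 — Reactive power: Q = Im(S) = -0.004342 VAR.
Step 9 — Apparent power: |S| = 20.95 VA.
Step 10 — Power factor: PF = P/|S| = 1 (leading).

(a) P = 20.95 W  (b) Q = -0.004342 VAR  (c) S = 20.95 VA  (d) PF = 1 (leading)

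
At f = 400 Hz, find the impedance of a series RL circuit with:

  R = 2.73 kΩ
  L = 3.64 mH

Step 1 — Angular frequency: ω = 2π·f = 2π·400 = 2513 rad/s.
Step 2 — Component impedances:
  R: Z = R = 2730 Ω
  L: Z = jωL = j·2513·0.00364 = 0 + j9.148 Ω
Step 3 — Series combination: Z_total = R + L = 2730 + j9.148 Ω = 2730∠0.2° Ω.

Z = 2730 + j9.148 Ω = 2730∠0.2° Ω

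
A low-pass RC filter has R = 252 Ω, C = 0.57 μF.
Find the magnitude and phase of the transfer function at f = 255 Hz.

Step 1 — Angular frequency: ω = 2π·255 = 1602 rad/s.
Step 2 — Transfer function: H(jω) = 1/(1 + jωRC).
Step 3 — Denominator: 1 + jωRC = 1 + j·1602·252·5.7e-07 = 1 + j0.2301.
Step 4 — H = 0.9497 - j0.2186.
Step 5 — Magnitude: |H| = 0.9745 (-0.2 dB); phase: φ = -13.0°.

|H| = 0.9745 (-0.2 dB), φ = -13.0°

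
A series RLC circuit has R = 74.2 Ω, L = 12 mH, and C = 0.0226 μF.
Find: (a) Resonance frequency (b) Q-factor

Step 1 — Resonance condition Im(Z)=0 gives ω₀ = 1/√(LC).
Step 2 — ω₀ = 1/√(0.012·2.26e-08) = 6.072e+04 rad/s.
Step 3 — f₀ = ω₀/(2π) = 9664 Hz.
Step 4 — Series Q: Q = ω₀L/R = 6.072e+04·0.012/74.2 = 9.82.

(a) f₀ = 9664 Hz  (b) Q = 9.82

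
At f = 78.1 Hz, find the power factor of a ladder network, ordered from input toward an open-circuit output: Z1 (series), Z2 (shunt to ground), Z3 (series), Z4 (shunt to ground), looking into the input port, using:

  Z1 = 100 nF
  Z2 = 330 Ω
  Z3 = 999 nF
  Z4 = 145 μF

Step 1 — Angular frequency: ω = 2π·f = 2π·78.1 = 490.7 rad/s.
Step 2 — Component impedances:
  Z1: Z = 1/(jωC) = -j/(ω·C) = 0 - j2.038e+04 Ω
  Z2: Z = R = 330 Ω
  Z3: Z = 1/(jωC) = -j/(ω·C) = 0 - j2040 Ω
  Z4: Z = 1/(jωC) = -j/(ω·C) = 0 - j14.05 Ω
Step 3 — Ladder network (open output): work backward from the far end, alternating series and parallel combinations. Z_in = 321.7 - j2.043e+04 Ω = 2.043e+04∠-89.1° Ω.
Step 4 — Power factor: PF = cos(φ) = Re(Z)/|Z| = 321.7/20433 = 0.01574.
Step 5 — Type: Im(Z) = -2.043e+04 ⇒ leading (phase φ = -89.1°).

PF = 0.01574 (leading, φ = -89.1°)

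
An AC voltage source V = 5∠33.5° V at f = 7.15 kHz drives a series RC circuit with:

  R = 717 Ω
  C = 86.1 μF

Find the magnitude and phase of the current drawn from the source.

Step 1 — Angular frequency: ω = 2π·f = 2π·7150 = 4.492e+04 rad/s.
Step 2 — Component impedances:
  R: Z = R = 717 Ω
  C: Z = 1/(jωC) = -j/(ω·C) = 0 - j0.2585 Ω
Step 3 — Series combination: Z_total = R + C = 717 - j0.2585 Ω = 717∠-0.0° Ω.
Step 4 — Source phasor: V = 5∠33.5° V = 4.169 + j2.76 V.
Step 5 — Ohm's law: I = V / Z_total = (4.169 + j2.76) / (717 - j0.2585) = 0.005814 + j0.003851 A.
Step 6 — Convert to polar: |I| = 0.006974 A, ∠I = 33.5°.

I = 0.006974∠33.5° A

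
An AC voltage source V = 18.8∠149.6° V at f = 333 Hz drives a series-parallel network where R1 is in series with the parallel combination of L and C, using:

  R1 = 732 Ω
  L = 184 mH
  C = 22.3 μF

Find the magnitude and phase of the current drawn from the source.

Step 1 — Angular frequency: ω = 2π·f = 2π·333 = 2092 rad/s.
Step 2 — Component impedances:
  R1: Z = R = 732 Ω
  L: Z = jωL = j·2092·0.184 = 0 + j385 Ω
  C: Z = 1/(jωC) = -j/(ω·C) = 0 - j21.43 Ω
Step 3 — Parallel branch: L || C = 1/(1/L + 1/C) = 0 - j22.7 Ω.
Step 4 — Series with R1: Z_total = R1 + (L || C) = 732 - j22.7 Ω = 732.4∠-1.8° Ω.
Step 5 — Source phasor: V = 18.8∠149.6° V = -16.22 + j9.513 V.
Step 6 — Ohm's law: I = V / Z_total = (-16.22 + j9.513) / (732 - j22.7) = -0.02253 + j0.0123 A.
Step 7 — Convert to polar: |I| = 0.02567 A, ∠I = 151.4°.

I = 0.02567∠151.4° A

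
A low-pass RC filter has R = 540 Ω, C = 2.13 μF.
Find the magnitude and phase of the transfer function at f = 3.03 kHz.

Step 1 — Angular frequency: ω = 2π·3030 = 1.904e+04 rad/s.
Step 2 — Transfer function: H(jω) = 1/(1 + jωRC).
Step 3 — Denominator: 1 + jωRC = 1 + j·1.904e+04·540·2.13e-06 = 1 + j21.9.
Step 4 — H = 0.002081 - j0.04557.
Step 5 — Magnitude: |H| = 0.04562 (-26.8 dB); phase: φ = -87.4°.

|H| = 0.04562 (-26.8 dB), φ = -87.4°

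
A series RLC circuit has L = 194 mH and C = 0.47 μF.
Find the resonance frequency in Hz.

Step 1 — Resonance condition Im(Z)=0 gives ω₀ = 1/√(LC).
Step 2 — ω₀ = 1/√(0.194·4.7e-07) = 3312 rad/s.
Step 3 — f₀ = ω₀/(2π) = 527.1 Hz.

f₀ = 527.1 Hz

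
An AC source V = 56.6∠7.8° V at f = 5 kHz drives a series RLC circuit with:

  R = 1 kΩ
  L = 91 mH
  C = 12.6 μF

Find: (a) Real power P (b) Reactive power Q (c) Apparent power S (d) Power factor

Step 1 — Angular frequency: ω = 2π·f = 2π·5000 = 3.142e+04 rad/s.
Step 2 — Component impedances:
  R: Z = R = 1000 Ω
  L: Z = jωL = j·3.142e+04·0.091 = 0 + j2859 Ω
  C: Z = 1/(jωC) = -j/(ω·C) = 0 - j2.526 Ω
Step 3 — Series combination: Z_total = R + L + C = 1000 + j2856 Ω = 3026∠70.7° Ω.
Step 4 — Source phasor: V = 56.6∠7.8° V = 56.08 + j7.682 V.
Step 5 — Current: I = V / Z = 0.008518 - j0.01665 A = 0.0187∠-62.9° A.
Step 6 — Complex power: S = V·I* = 0.3498 + j0.9991 VA.
Step 7 — Real power: P = Re(S) = 0.3498 W.
Step 8 — Reactive power: Q = Im(S) = 0.9991 VAR.
Step 9 — Apparent power: |S| = 1.059 VA.
Step 10 — Power factor: PF = P/|S| = 0.3304 (lagging).

(a) P = 0.3498 W  (b) Q = 0.9991 VAR  (c) S = 1.059 VA  (d) PF = 0.3304 (lagging)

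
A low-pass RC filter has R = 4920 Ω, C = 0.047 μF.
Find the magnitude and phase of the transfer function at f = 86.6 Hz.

Step 1 — Angular frequency: ω = 2π·86.6 = 544.1 rad/s.
Step 2 — Transfer function: H(jω) = 1/(1 + jωRC).
Step 3 — Denominator: 1 + jωRC = 1 + j·544.1·4920·4.7e-08 = 1 + j0.1258.
Step 4 — H = 0.9844 - j0.1239.
Step 5 — Magnitude: |H| = 0.9922 (-0.1 dB); phase: φ = -7.2°.

|H| = 0.9922 (-0.1 dB), φ = -7.2°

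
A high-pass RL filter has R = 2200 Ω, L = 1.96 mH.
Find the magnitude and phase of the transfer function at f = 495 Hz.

Step 1 — Angular frequency: ω = 2π·495 = 3110 rad/s.
Step 2 — Transfer function: H(jω) = jωL/(R + jωL).
Step 3 — Numerator jωL = j·6.096; denominator R + jωL = 2200 + j6.096.
Step 4 — H = 7.678e-06 + j0.002771.
Step 5 — Magnitude: |H| = 0.002771 (-51.1 dB); phase: φ = 89.8°.

|H| = 0.002771 (-51.1 dB), φ = 89.8°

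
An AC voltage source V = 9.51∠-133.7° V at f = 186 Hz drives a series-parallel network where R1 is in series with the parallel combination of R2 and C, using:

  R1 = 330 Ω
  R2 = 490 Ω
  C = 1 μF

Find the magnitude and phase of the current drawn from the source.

Step 1 — Angular frequency: ω = 2π·f = 2π·186 = 1169 rad/s.
Step 2 — Component impedances:
  R1: Z = R = 330 Ω
  R2: Z = R = 490 Ω
  C: Z = 1/(jωC) = -j/(ω·C) = 0 - j855.7 Ω
Step 3 — Parallel branch: R2 || C = 1/(1/R2 + 1/C) = 369 - j211.3 Ω.
Step 4 — Series with R1: Z_total = R1 + (R2 || C) = 699 - j211.3 Ω = 730.2∠-16.8° Ω.
Step 5 — Source phasor: V = 9.51∠-133.7° V = -6.57 - j6.875 V.
Step 6 — Ohm's law: I = V / Z_total = (-6.57 - j6.875) / (699 - j211.3) = -0.005888 - j0.01162 A.
Step 7 — Convert to polar: |I| = 0.01302 A, ∠I = -116.9°.

I = 0.01302∠-116.9° A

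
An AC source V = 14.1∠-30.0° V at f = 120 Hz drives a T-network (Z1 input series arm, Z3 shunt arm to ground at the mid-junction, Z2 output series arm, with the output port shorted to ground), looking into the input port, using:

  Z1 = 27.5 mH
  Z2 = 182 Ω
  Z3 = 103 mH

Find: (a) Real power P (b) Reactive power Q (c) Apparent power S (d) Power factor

Step 1 — Angular frequency: ω = 2π·f = 2π·120 = 754 rad/s.
Step 2 — Component impedances:
  Z1: Z = jωL = j·754·0.0275 = 0 + j20.73 Ω
  Z2: Z = R = 182 Ω
  Z3: Z = jωL = j·754·0.103 = 0 + j77.66 Ω
Step 3 — With the output port shorted to ground, the output series arm Z2 runs from the junction to ground; the shunt arm Z3 also runs from the junction to ground. They appear in parallel: Z3 || Z2 = 28.03 + j65.7 Ω.
Step 4 — Series with input arm Z1: Z_in = Z1 + (Z3 || Z2) = 28.03 + j86.43 Ω = 90.87∠72.0° Ω.
Step 5 — Source phasor: V = 14.1∠-30.0° V = 12.21 - j7.05 V.
Step 6 — Current: I = V / Z = -0.03234 - j0.1518 A = 0.1552∠-102.0° A.
Step 7 — Complex power: S = V·I* = 0.675 + j2.081 VA.
Step 8 — Real power: P = Re(S) = 0.675 W.
Step 9 — Reactive power: Q = Im(S) = 2.081 VAR.
Step 10 — Apparent power: |S| = 2.188 VA.
Step 11 — Power factor: PF = P/|S| = 0.3085 (lagging).

(a) P = 0.675 W  (b) Q = 2.081 VAR  (c) S = 2.188 VA  (d) PF = 0.3085 (lagging)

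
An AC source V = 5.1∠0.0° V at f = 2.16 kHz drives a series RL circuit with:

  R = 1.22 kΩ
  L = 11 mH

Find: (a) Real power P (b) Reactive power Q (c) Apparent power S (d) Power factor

Step 1 — Angular frequency: ω = 2π·f = 2π·2160 = 1.357e+04 rad/s.
Step 2 — Component impedances:
  R: Z = R = 1220 Ω
  L: Z = jωL = j·1.357e+04·0.011 = 0 + j149.3 Ω
Step 3 — Series combination: Z_total = R + L = 1220 + j149.3 Ω = 1229∠7.0° Ω.
Step 4 — Source phasor: V = 5.1∠0.0° V = 5.1 V.
Step 5 — Current: I = V / Z = 0.004119 - j0.000504 A = 0.004149∠-7.0° A.
Step 6 — Complex power: S = V·I* = 0.02101 + j0.00257 VA.
Step 7 — Real power: P = Re(S) = 0.02101 W.
Step 8 — Reactive power: Q = Im(S) = 0.00257 VAR.
Step 9 — Apparent power: |S| = 0.02116 VA.
Step 10 — Power factor: PF = P/|S| = 0.9926 (lagging).

(a) P = 0.02101 W  (b) Q = 0.00257 VAR  (c) S = 0.02116 VA  (d) PF = 0.9926 (lagging)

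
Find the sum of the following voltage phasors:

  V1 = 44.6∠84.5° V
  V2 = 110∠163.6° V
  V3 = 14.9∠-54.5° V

Step 1 — Convert each phasor to rectangular form:
  V1 = 44.6·(cos(84.5°) + j·sin(84.5°)) = 4.275 + j44.39 V
  V2 = 110·(cos(163.6°) + j·sin(163.6°)) = -105.5 + j31.06 V
  V3 = 14.9·(cos(-54.5°) + j·sin(-54.5°)) = 8.652 - j12.13 V
Step 2 — Sum components: V_total = -92.6 + j63.32 V.
Step 3 — Convert to polar: |V_total| = 112.2 V, ∠V_total = 145.6°.

V_total = 112.2∠145.6° V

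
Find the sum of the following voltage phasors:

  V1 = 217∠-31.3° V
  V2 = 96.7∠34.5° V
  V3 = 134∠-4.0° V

Step 1 — Convert each phasor to rectangular form:
  V1 = 217·(cos(-31.3°) + j·sin(-31.3°)) = 185.4 - j112.7 V
  V2 = 96.7·(cos(34.5°) + j·sin(34.5°)) = 79.69 + j54.77 V
  V3 = 134·(cos(-4.0°) + j·sin(-4.0°)) = 133.7 - j9.347 V
Step 2 — Sum components: V_total = 398.8 - j67.31 V.
Step 3 — Convert to polar: |V_total| = 404.4 V, ∠V_total = -9.6°.

V_total = 404.4∠-9.6° V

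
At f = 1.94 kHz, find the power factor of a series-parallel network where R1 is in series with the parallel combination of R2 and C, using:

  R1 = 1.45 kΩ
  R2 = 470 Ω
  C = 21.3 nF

Step 1 — Angular frequency: ω = 2π·f = 2π·1940 = 1.219e+04 rad/s.
Step 2 — Component impedances:
  R1: Z = R = 1450 Ω
  R2: Z = R = 470 Ω
  C: Z = 1/(jωC) = -j/(ω·C) = 0 - j3852 Ω
Step 3 — Parallel branch: R2 || C = 1/(1/R2 + 1/C) = 463.1 - j56.51 Ω.
Step 4 — Series with R1: Z_total = R1 + (R2 || C) = 1913 - j56.51 Ω = 1914∠-1.7° Ω.
Step 5 — Power factor: PF = cos(φ) = Re(Z)/|Z| = 1913.1/1913.9 = 0.9996.
Step 6 — Type: Im(Z) = -56.51 ⇒ leading (phase φ = -1.7°).

PF = 0.9996 (leading, φ = -1.7°)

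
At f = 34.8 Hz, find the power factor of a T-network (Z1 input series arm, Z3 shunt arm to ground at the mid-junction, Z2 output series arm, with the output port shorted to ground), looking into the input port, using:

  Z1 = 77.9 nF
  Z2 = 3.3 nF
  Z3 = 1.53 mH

Step 1 — Angular frequency: ω = 2π·f = 2π·34.8 = 218.7 rad/s.
Step 2 — Component impedances:
  Z1: Z = 1/(jωC) = -j/(ω·C) = 0 - j5.871e+04 Ω
  Z2: Z = 1/(jωC) = -j/(ω·C) = 0 - j1.386e+06 Ω
  Z3: Z = jωL = j·218.7·0.00153 = 0 + j0.3345 Ω
Step 3 — With the output port shorted to ground, the output series arm Z2 runs from the junction to ground; the shunt arm Z3 also runs from the junction to ground. They appear in parallel: Z3 || Z2 = 0 + j0.3345 Ω.
Step 4 — Series with input arm Z1: Z_in = Z1 + (Z3 || Z2) = 0 - j5.871e+04 Ω = 5.871e+04∠-90.0° Ω.
Step 5 — Power factor: PF = cos(φ) = Re(Z)/|Z| = 0/5.871e+04 = 0.
Step 6 — Type: Im(Z) = -5.871e+04 ⇒ leading (phase φ = -90.0°).

PF = 0 (leading, φ = -90.0°)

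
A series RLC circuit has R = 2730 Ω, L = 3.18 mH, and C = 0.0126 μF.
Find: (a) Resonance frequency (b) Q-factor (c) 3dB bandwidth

Step 1 — Resonance condition Im(Z)=0 gives ω₀ = 1/√(LC).
Step 2 — ω₀ = 1/√(0.00318·1.26e-08) = 1.58e+05 rad/s.
Step 3 — f₀ = ω₀/(2π) = 2.514e+04 Hz.
Step 4 — Series Q: Q = ω₀L/R = 1.58e+05·0.00318/2730 = 0.184.
Step 5 — 3dB bandwidth: Δω = ω₀/Q = 8.585e+05 rad/s; BW = Δω/(2π) = 1.366e+05 Hz.

(a) f₀ = 2.514e+04 Hz  (b) Q = 0.184  (c) BW = 1.366e+05 Hz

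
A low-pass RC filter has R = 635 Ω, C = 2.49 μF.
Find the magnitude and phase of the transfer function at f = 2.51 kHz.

Step 1 — Angular frequency: ω = 2π·2510 = 1.577e+04 rad/s.
Step 2 — Transfer function: H(jω) = 1/(1 + jωRC).
Step 3 — Denominator: 1 + jωRC = 1 + j·1.577e+04·635·2.49e-06 = 1 + j24.94.
Step 4 — H = 0.001606 - j0.04004.
Step 5 — Magnitude: |H| = 0.04007 (-27.9 dB); phase: φ = -87.7°.

|H| = 0.04007 (-27.9 dB), φ = -87.7°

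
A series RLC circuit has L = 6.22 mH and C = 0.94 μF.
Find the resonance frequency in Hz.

Step 1 — Resonance condition Im(Z)=0 gives ω₀ = 1/√(LC).
Step 2 — ω₀ = 1/√(0.00622·9.4e-07) = 1.308e+04 rad/s.
Step 3 — f₀ = ω₀/(2π) = 2081 Hz.

f₀ = 2081 Hz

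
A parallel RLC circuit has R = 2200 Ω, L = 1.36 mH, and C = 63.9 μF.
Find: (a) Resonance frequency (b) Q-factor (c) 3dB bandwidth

Step 1 — Resonance: ω₀ = 1/√(LC) = 1/√(0.00136·6.39e-05) = 3392 rad/s.
Step 2 — f₀ = ω₀/(2π) = 539.9 Hz.
Step 3 — Parallel Q: Q = R/(ω₀L) = 2200/(3392·0.00136) = 476.9.
Step 4 — Bandwidth: Δω = ω₀/Q = 7.113 rad/s; BW = Δω/(2π) = 1.132 Hz.

(a) f₀ = 539.9 Hz  (b) Q = 476.9  (c) BW = 1.132 Hz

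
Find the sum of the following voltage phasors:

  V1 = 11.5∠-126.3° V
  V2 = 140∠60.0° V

Step 1 — Convert each phasor to rectangular form:
  V1 = 11.5·(cos(-126.3°) + j·sin(-126.3°)) = -6.808 - j9.268 V
  V2 = 140·(cos(60.0°) + j·sin(60.0°)) = 70 + j121.2 V
Step 2 — Sum components: V_total = 63.19 + j112 V.
Step 3 — Convert to polar: |V_total| = 128.6 V, ∠V_total = 60.6°.

V_total = 128.6∠60.6° V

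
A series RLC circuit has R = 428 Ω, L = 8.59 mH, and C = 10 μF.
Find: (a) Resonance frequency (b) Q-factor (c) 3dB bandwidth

Step 1 — Resonance condition Im(Z)=0 gives ω₀ = 1/√(LC).
Step 2 — ω₀ = 1/√(0.00859·1e-05) = 3412 rad/s.
Step 3 — f₀ = ω₀/(2π) = 543 Hz.
Step 4 — Series Q: Q = ω₀L/R = 3412·0.00859/428 = 0.06848.
Step 5 — 3dB bandwidth: Δω = ω₀/Q = 4.983e+04 rad/s; BW = Δω/(2π) = 7930 Hz.

(a) f₀ = 543 Hz  (b) Q = 0.06848  (c) BW = 7930 Hz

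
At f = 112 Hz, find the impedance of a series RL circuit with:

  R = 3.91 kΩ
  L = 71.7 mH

Step 1 — Angular frequency: ω = 2π·f = 2π·112 = 703.7 rad/s.
Step 2 — Component impedances:
  R: Z = R = 3910 Ω
  L: Z = jωL = j·703.7·0.0717 = 0 + j50.46 Ω
Step 3 — Series combination: Z_total = R + L = 3910 + j50.46 Ω = 3910∠0.7° Ω.

Z = 3910 + j50.46 Ω = 3910∠0.7° Ω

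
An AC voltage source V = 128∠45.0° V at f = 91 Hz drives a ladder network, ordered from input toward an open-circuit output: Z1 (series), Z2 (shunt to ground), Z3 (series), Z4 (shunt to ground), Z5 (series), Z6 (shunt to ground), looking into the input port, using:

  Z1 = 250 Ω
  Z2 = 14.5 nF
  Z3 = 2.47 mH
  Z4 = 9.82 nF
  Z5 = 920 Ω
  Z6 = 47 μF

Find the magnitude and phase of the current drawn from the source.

Step 1 — Angular frequency: ω = 2π·f = 2π·91 = 571.8 rad/s.
Step 2 — Component impedances:
  Z1: Z = R = 250 Ω
  Z2: Z = 1/(jωC) = -j/(ω·C) = 0 - j1.206e+05 Ω
  Z3: Z = jωL = j·571.8·0.00247 = 0 + j1.412 Ω
  Z4: Z = 1/(jωC) = -j/(ω·C) = 0 - j1.781e+05 Ω
  Z5: Z = R = 920 Ω
  Z6: Z = 1/(jωC) = -j/(ω·C) = 0 - j37.21 Ω
Step 3 — Ladder network (open output): work backward from the far end, alternating series and parallel combinations. Z_in = 1169 - j47.53 Ω = 1170∠-2.3° Ω.
Step 4 — Source phasor: V = 128∠45.0° V = 90.51 + j90.51 V.
Step 5 — Ohm's law: I = V / Z_total = (90.51 + j90.51) / (1169 - j47.53) = 0.07416 + j0.08045 A.
Step 6 — Convert to polar: |I| = 0.1094 A, ∠I = 47.3°.

I = 0.1094∠47.3° A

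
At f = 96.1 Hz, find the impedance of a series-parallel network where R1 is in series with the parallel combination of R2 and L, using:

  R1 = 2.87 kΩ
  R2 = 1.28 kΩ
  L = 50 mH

Step 1 — Angular frequency: ω = 2π·f = 2π·96.1 = 603.8 rad/s.
Step 2 — Component impedances:
  R1: Z = R = 2870 Ω
  R2: Z = R = 1280 Ω
  L: Z = jωL = j·603.8·0.05 = 0 + j30.19 Ω
Step 3 — Parallel branch: R2 || L = 1/(1/R2 + 1/L) = 0.7117 + j30.17 Ω.
Step 4 — Series with R1: Z_total = R1 + (R2 || L) = 2871 + j30.17 Ω = 2871∠0.6° Ω.

Z = 2871 + j30.17 Ω = 2871∠0.6° Ω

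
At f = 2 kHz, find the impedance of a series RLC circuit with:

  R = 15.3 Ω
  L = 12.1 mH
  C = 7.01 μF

Step 1 — Angular frequency: ω = 2π·f = 2π·2000 = 1.257e+04 rad/s.
Step 2 — Component impedances:
  R: Z = R = 15.3 Ω
  L: Z = jωL = j·1.257e+04·0.0121 = 0 + j152.1 Ω
  C: Z = 1/(jωC) = -j/(ω·C) = 0 - j11.35 Ω
Step 3 — Series combination: Z_total = R + L + C = 15.3 + j140.7 Ω = 141.5∠83.8° Ω.

Z = 15.3 + j140.7 Ω = 141.5∠83.8° Ω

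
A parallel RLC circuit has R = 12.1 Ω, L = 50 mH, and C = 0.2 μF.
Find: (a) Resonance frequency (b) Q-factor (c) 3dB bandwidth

Step 1 — Resonance: ω₀ = 1/√(LC) = 1/√(0.05·2e-07) = 1e+04 rad/s.
Step 2 — f₀ = ω₀/(2π) = 1592 Hz.
Step 3 — Parallel Q: Q = R/(ω₀L) = 12.1/(1e+04·0.05) = 0.0242.
Step 4 — Bandwidth: Δω = ω₀/Q = 4.132e+05 rad/s; BW = Δω/(2π) = 6.577e+04 Hz.

(a) f₀ = 1592 Hz  (b) Q = 0.0242  (c) BW = 6.577e+04 Hz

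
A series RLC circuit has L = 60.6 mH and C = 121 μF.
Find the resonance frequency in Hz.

Step 1 — Resonance condition Im(Z)=0 gives ω₀ = 1/√(LC).
Step 2 — ω₀ = 1/√(0.0606·0.000121) = 369.3 rad/s.
Step 3 — f₀ = ω₀/(2π) = 58.77 Hz.

f₀ = 58.77 Hz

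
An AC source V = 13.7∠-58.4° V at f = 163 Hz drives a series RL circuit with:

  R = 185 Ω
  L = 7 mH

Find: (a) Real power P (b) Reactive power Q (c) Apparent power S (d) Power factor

Step 1 — Angular frequency: ω = 2π·f = 2π·163 = 1024 rad/s.
Step 2 — Component impedances:
  R: Z = R = 185 Ω
  L: Z = jωL = j·1024·0.007 = 0 + j7.169 Ω
Step 3 — Series combination: Z_total = R + L = 185 + j7.169 Ω = 185.1∠2.2° Ω.
Step 4 — Source phasor: V = 13.7∠-58.4° V = 7.179 - j11.67 V.
Step 5 — Current: I = V / Z = 0.0363 - j0.06448 A = 0.074∠-60.6° A.
Step 6 — Complex power: S = V·I* = 1.013 + j0.03926 VA.
Step 7 — Real power: P = Re(S) = 1.013 W.
Step 8 — Reactive power: Q = Im(S) = 0.03926 VAR.
Step 9 — Apparent power: |S| = 1.014 VA.
Step 10 — Power factor: PF = P/|S| = 0.9992 (lagging).

(a) P = 1.013 W  (b) Q = 0.03926 VAR  (c) S = 1.014 VA  (d) PF = 0.9992 (lagging)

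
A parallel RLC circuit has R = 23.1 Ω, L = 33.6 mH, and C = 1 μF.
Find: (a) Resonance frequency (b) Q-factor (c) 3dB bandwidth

Step 1 — Resonance: ω₀ = 1/√(LC) = 1/√(0.0336·1e-06) = 5455 rad/s.
Step 2 — f₀ = ω₀/(2π) = 868.3 Hz.
Step 3 — Parallel Q: Q = R/(ω₀L) = 23.1/(5455·0.0336) = 0.126.
Step 4 — Bandwidth: Δω = ω₀/Q = 4.329e+04 rad/s; BW = Δω/(2π) = 6890 Hz.

(a) f₀ = 868.3 Hz  (b) Q = 0.126  (c) BW = 6890 Hz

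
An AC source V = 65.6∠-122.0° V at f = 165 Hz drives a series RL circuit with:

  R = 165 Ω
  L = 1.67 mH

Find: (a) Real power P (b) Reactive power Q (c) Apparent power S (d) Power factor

Step 1 — Angular frequency: ω = 2π·f = 2π·165 = 1037 rad/s.
Step 2 — Component impedances:
  R: Z = R = 165 Ω
  L: Z = jωL = j·1037·0.00167 = 0 + j1.731 Ω
Step 3 — Series combination: Z_total = R + L = 165 + j1.731 Ω = 165∠0.6° Ω.
Step 4 — Source phasor: V = 65.6∠-122.0° V = -34.76 - j55.63 V.
Step 5 — Current: I = V / Z = -0.2142 - j0.3349 A = 0.3976∠-122.6° A.
Step 6 — Complex power: S = V·I* = 26.08 + j0.2736 VA.
Step 7 — Real power: P = Re(S) = 26.08 W.
Step 8 — Reactive power: Q = Im(S) = 0.2736 VAR.
Step 9 — Apparent power: |S| = 26.08 VA.
Step 10 — Power factor: PF = P/|S| = 0.9999 (lagging).

(a) P = 26.08 W  (b) Q = 0.2736 VAR  (c) S = 26.08 VA  (d) PF = 0.9999 (lagging)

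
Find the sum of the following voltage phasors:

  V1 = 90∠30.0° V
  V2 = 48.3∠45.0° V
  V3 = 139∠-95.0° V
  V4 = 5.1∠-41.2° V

Step 1 — Convert each phasor to rectangular form:
  V1 = 90·(cos(30.0°) + j·sin(30.0°)) = 77.94 + j45 V
  V2 = 48.3·(cos(45.0°) + j·sin(45.0°)) = 34.15 + j34.15 V
  V3 = 139·(cos(-95.0°) + j·sin(-95.0°)) = -12.11 - j138.5 V
  V4 = 5.1·(cos(-41.2°) + j·sin(-41.2°)) = 3.837 - j3.359 V
Step 2 — Sum components: V_total = 103.8 - j62.68 V.
Step 3 — Convert to polar: |V_total| = 121.3 V, ∠V_total = -31.1°.

V_total = 121.3∠-31.1° V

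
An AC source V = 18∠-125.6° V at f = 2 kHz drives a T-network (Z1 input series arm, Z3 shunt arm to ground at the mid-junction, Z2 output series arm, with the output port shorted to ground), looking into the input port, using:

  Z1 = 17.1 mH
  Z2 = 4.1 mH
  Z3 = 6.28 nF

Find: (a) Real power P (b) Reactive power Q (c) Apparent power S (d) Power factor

Step 1 — Angular frequency: ω = 2π·f = 2π·2000 = 1.257e+04 rad/s.
Step 2 — Component impedances:
  Z1: Z = jωL = j·1.257e+04·0.0171 = 0 + j214.9 Ω
  Z2: Z = jωL = j·1.257e+04·0.0041 = 0 + j51.52 Ω
  Z3: Z = 1/(jωC) = -j/(ω·C) = 0 - j1.267e+04 Ω
Step 3 — With the output port shorted to ground, the output series arm Z2 runs from the junction to ground; the shunt arm Z3 also runs from the junction to ground. They appear in parallel: Z3 || Z2 = 0 + j51.73 Ω.
Step 4 — Series with input arm Z1: Z_in = Z1 + (Z3 || Z2) = 0 + j266.6 Ω = 266.6∠90.0° Ω.
Step 5 — Source phasor: V = 18∠-125.6° V = -10.48 - j14.64 V.
Step 6 — Current: I = V / Z = -0.05489 + j0.0393 A = 0.06751∠144.4° A.
Step 7 — Complex power: S = V·I* = 0 + j1.215 VA.
Step 8 — Real power: P = Re(S) = 0 W.
Step 9 — Reactive power: Q = Im(S) = 1.215 VAR.
Step 10 — Apparent power: |S| = 1.215 VA.
Step 11 — Power factor: PF = P/|S| = 0 (lagging).

(a) P = 0 W  (b) Q = 1.215 VAR  (c) S = 1.215 VA  (d) PF = 0 (lagging)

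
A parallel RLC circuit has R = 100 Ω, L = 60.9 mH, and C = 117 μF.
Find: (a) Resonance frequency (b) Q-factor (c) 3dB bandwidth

Step 1 — Resonance: ω₀ = 1/√(LC) = 1/√(0.0609·0.000117) = 374.6 rad/s.
Step 2 — f₀ = ω₀/(2π) = 59.62 Hz.
Step 3 — Parallel Q: Q = R/(ω₀L) = 100/(374.6·0.0609) = 4.383.
Step 4 — Bandwidth: Δω = ω₀/Q = 85.47 rad/s; BW = Δω/(2π) = 13.6 Hz.

(a) f₀ = 59.62 Hz  (b) Q = 4.383  (c) BW = 13.6 Hz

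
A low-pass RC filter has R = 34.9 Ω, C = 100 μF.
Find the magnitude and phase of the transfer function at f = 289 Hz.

Step 1 — Angular frequency: ω = 2π·289 = 1816 rad/s.
Step 2 — Transfer function: H(jω) = 1/(1 + jωRC).
Step 3 — Denominator: 1 + jωRC = 1 + j·1816·34.9·0.0001 = 1 + j6.337.
Step 4 — H = 0.02429 - j0.154.
Step 5 — Magnitude: |H| = 0.1559 (-16.1 dB); phase: φ = -81.0°.

|H| = 0.1559 (-16.1 dB), φ = -81.0°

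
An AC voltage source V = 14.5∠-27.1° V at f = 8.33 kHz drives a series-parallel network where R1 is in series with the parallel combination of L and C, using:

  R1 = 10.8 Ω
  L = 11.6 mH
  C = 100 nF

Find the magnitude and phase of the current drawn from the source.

Step 1 — Angular frequency: ω = 2π·f = 2π·8330 = 5.234e+04 rad/s.
Step 2 — Component impedances:
  R1: Z = R = 10.8 Ω
  L: Z = jωL = j·5.234e+04·0.0116 = 0 + j607.1 Ω
  C: Z = 1/(jωC) = -j/(ω·C) = 0 - j191.1 Ω
Step 3 — Parallel branch: L || C = 1/(1/L + 1/C) = 0 - j278.8 Ω.
Step 4 — Series with R1: Z_total = R1 + (L || C) = 10.8 - j278.8 Ω = 279∠-87.8° Ω.
Step 5 — Source phasor: V = 14.5∠-27.1° V = 12.91 - j6.605 V.
Step 6 — Ohm's law: I = V / Z_total = (12.91 - j6.605) / (10.8 - j278.8) = 0.02545 + j0.04531 A.
Step 7 — Convert to polar: |I| = 0.05197 A, ∠I = 60.7°.

I = 0.05197∠60.7° A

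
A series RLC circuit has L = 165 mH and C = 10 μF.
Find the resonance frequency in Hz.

Step 1 — Resonance condition Im(Z)=0 gives ω₀ = 1/√(LC).
Step 2 — ω₀ = 1/√(0.165·1e-05) = 778.5 rad/s.
Step 3 — f₀ = ω₀/(2π) = 123.9 Hz.

f₀ = 123.9 Hz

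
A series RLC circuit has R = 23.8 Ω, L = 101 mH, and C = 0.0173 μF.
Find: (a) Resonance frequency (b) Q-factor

Step 1 — Resonance condition Im(Z)=0 gives ω₀ = 1/√(LC).
Step 2 — ω₀ = 1/√(0.101·1.73e-08) = 2.392e+04 rad/s.
Step 3 — f₀ = ω₀/(2π) = 3807 Hz.
Step 4 — Series Q: Q = ω₀L/R = 2.392e+04·0.101/23.8 = 101.5.

(a) f₀ = 3807 Hz  (b) Q = 101.5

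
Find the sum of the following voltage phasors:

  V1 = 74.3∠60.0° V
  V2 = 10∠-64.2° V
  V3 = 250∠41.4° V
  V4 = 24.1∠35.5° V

Step 1 — Convert each phasor to rectangular form:
  V1 = 74.3·(cos(60.0°) + j·sin(60.0°)) = 37.15 + j64.35 V
  V2 = 10·(cos(-64.2°) + j·sin(-64.2°)) = 4.352 - j9.003 V
  V3 = 250·(cos(41.4°) + j·sin(41.4°)) = 187.5 + j165.3 V
  V4 = 24.1·(cos(35.5°) + j·sin(35.5°)) = 19.62 + j13.99 V
Step 2 — Sum components: V_total = 248.7 + j234.7 V.
Step 3 — Convert to polar: |V_total| = 341.9 V, ∠V_total = 43.3°.

V_total = 341.9∠43.3° V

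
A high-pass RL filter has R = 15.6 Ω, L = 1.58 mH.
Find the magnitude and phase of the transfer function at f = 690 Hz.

Step 1 — Angular frequency: ω = 2π·690 = 4335 rad/s.
Step 2 — Transfer function: H(jω) = jωL/(R + jωL).
Step 3 — Numerator jωL = j·6.85; denominator R + jωL = 15.6 + j6.85.
Step 4 — H = 0.1616 + j0.3681.
Step 5 — Magnitude: |H| = 0.402 (-7.9 dB); phase: φ = 66.3°.

|H| = 0.402 (-7.9 dB), φ = 66.3°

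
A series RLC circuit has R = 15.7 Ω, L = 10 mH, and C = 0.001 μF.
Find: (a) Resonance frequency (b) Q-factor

Step 1 — Resonance condition Im(Z)=0 gives ω₀ = 1/√(LC).
Step 2 — ω₀ = 1/√(0.01·1e-09) = 3.162e+05 rad/s.
Step 3 — f₀ = ω₀/(2π) = 5.033e+04 Hz.
Step 4 — Series Q: Q = ω₀L/R = 3.162e+05·0.01/15.7 = 201.4.

(a) f₀ = 5.033e+04 Hz  (b) Q = 201.4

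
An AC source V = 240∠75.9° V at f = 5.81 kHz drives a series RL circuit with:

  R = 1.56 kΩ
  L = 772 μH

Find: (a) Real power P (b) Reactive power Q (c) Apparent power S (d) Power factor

Step 1 — Angular frequency: ω = 2π·f = 2π·5810 = 3.651e+04 rad/s.
Step 2 — Component impedances:
  R: Z = R = 1560 Ω
  L: Z = jωL = j·3.651e+04·0.000772 = 0 + j28.18 Ω
Step 3 — Series combination: Z_total = R + L = 1560 + j28.18 Ω = 1560∠1.0° Ω.
Step 4 — Source phasor: V = 240∠75.9° V = 58.47 + j232.8 V.
Step 5 — Current: I = V / Z = 0.04016 + j0.1485 A = 0.1538∠74.9° A.
Step 6 — Complex power: S = V·I* = 36.91 + j0.6668 VA.
Step 7 — Real power: P = Re(S) = 36.91 W.
Step 8 — Reactive power: Q = Im(S) = 0.6668 VAR.
Step 9 — Apparent power: |S| = 36.92 VA.
Step 10 — Power factor: PF = P/|S| = 0.9998 (lagging).

(a) P = 36.91 W  (b) Q = 0.6668 VAR  (c) S = 36.92 VA  (d) PF = 0.9998 (lagging)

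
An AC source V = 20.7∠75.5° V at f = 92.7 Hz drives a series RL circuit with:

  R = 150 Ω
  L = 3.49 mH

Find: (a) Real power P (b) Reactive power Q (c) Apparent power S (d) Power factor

Step 1 — Angular frequency: ω = 2π·f = 2π·92.7 = 582.5 rad/s.
Step 2 — Component impedances:
  R: Z = R = 150 Ω
  L: Z = jωL = j·582.5·0.00349 = 0 + j2.033 Ω
Step 3 — Series combination: Z_total = R + L = 150 + j2.033 Ω = 150∠0.8° Ω.
Step 4 — Source phasor: V = 20.7∠75.5° V = 5.183 + j20.04 V.
Step 5 — Current: I = V / Z = 0.03636 + j0.1331 A = 0.138∠74.7° A.
Step 6 — Complex power: S = V·I* = 2.856 + j0.0387 VA.
Step 7 — Real power: P = Re(S) = 2.856 W.
Step 8 — Reactive power: Q = Im(S) = 0.0387 VAR.
Step 9 — Apparent power: |S| = 2.856 VA.
Step 10 — Power factor: PF = P/|S| = 0.9999 (lagging).

(a) P = 2.856 W  (b) Q = 0.0387 VAR  (c) S = 2.856 VA  (d) PF = 0.9999 (lagging)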